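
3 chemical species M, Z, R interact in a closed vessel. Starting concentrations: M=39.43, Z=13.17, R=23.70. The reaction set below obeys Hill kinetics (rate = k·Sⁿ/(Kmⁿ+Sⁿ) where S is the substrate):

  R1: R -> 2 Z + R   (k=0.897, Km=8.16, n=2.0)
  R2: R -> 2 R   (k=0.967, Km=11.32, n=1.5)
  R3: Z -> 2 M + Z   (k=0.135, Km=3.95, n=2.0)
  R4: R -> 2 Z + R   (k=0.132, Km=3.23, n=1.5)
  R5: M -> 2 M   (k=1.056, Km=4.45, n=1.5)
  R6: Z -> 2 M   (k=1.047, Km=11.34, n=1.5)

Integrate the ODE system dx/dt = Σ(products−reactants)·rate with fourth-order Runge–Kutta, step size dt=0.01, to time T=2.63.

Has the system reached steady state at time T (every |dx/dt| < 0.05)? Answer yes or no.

Steady state at T: no

RK4 with dt=0.01: 263 steps to T=2.63. Trajectory (selected grid times):
t=0.00: M=39.43 Z=13.17 R=23.70
t=0.29: M=40.14 Z=13.54 R=23.91
t=0.58: M=40.85 Z=13.90 R=24.12
t=0.88: M=41.60 Z=14.28 R=24.34
t=1.17: M=42.33 Z=14.64 R=24.56
t=1.46: M=43.06 Z=15.00 R=24.77
t=1.75: M=43.80 Z=15.36 R=24.98
t=2.05: M=44.57 Z=15.73 R=25.21
t=2.34: M=45.32 Z=16.08 R=25.42
t=2.63: M=46.07 Z=16.44 R=25.64
Rates at T: R1=0.8145, R2=0.7477, R3=0.1276, R4=0.1264, R5=1.0252, R6=0.6656
dx/dt at T (Σ net stoichiometry × rate): M=+2.6117, Z=+1.2161, R=+0.7477
Largest |dx/dt| is |+2.6117| (M) ≥ 0.05 → not steady.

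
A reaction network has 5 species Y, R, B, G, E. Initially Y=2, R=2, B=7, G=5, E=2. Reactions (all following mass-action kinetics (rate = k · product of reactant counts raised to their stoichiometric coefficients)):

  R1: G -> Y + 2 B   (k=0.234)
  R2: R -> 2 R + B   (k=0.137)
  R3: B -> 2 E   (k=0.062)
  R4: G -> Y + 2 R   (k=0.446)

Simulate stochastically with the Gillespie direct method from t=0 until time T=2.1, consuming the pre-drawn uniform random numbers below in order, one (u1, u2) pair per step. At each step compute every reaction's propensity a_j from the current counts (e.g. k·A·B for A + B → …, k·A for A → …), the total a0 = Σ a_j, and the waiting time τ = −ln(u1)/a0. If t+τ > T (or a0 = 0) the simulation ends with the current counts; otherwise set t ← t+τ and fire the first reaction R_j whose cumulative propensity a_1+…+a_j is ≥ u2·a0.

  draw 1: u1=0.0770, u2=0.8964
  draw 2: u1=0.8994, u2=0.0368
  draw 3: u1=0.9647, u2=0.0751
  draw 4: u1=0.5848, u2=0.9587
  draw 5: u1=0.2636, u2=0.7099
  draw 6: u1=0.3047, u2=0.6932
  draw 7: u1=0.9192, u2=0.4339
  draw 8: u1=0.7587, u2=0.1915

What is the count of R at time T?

R at T = 7

t=0.000: Y=2 R=2 B=7 G=5 E=2
Draw 1: a1=1.170, a2=0.274, a3=0.434, a4=2.230, a0=4.108; τ=−ln(0.0770)/4.108=0.624 → t=0.624; u2·a0=0.8964·4.108=3.682; a1+…+a3=1.878 < 3.682 ≤ a1+…+a4=4.108 → R4 fires; Y=3 R=4 B=7 G=4 E=2
Draw 2: a1=0.936, a2=0.548, a3=0.434, a4=1.784, a0=3.702; τ=−ln(0.8994)/3.702=0.029 → t=0.653; u2·a0=0.0368·3.702=0.136 ≤ a1=0.936 → R1 fires; Y=4 R=4 B=9 G=3 E=2
Draw 3: a1=0.702, a2=0.548, a3=0.558, a4=1.338, a0=3.146; τ=−ln(0.9647)/3.146=0.011 → t=0.664; u2·a0=0.0751·3.146=0.236 ≤ a1=0.702 → R1 fires; Y=5 R=4 B=11 G=2 E=2
Draw 4: a1=0.468, a2=0.548, a3=0.682, a4=0.892, a0=2.590; τ=−ln(0.5848)/2.590=0.207 → t=0.871; u2·a0=0.9587·2.590=2.483; a1+…+a3=1.698 < 2.483 ≤ a1+…+a4=2.590 → R4 fires; Y=6 R=6 B=11 G=1 E=2
Draw 5: a1=0.234, a2=0.822, a3=0.682, a4=0.446, a0=2.184; τ=−ln(0.2636)/2.184=0.610 → t=1.482; u2·a0=0.7099·2.184=1.550; a1+a2=1.056 < 1.550 ≤ a1+…+a3=1.738 → R3 fires; Y=6 R=6 B=10 G=1 E=4
Draw 6: a1=0.234, a2=0.822, a3=0.620, a4=0.446, a0=2.122; τ=−ln(0.3047)/2.122=0.560 → t=2.042; u2·a0=0.6932·2.122=1.471; a1+a2=1.056 < 1.471 ≤ a1+…+a3=1.676 → R3 fires; Y=6 R=6 B=9 G=1 E=6
Draw 7: a1=0.234, a2=0.822, a3=0.558, a4=0.446, a0=2.060; τ=−ln(0.9192)/2.060=0.041 → t=2.083; u2·a0=0.4339·2.060=0.894; a1=0.234 < 0.894 ≤ a1+a2=1.056 → R2 fires; Y=6 R=7 B=10 G=1 E=6
Draw 8: a1=0.234, a2=0.959, a3=0.620, a4=0.446, a0=2.259; τ=−ln(0.7587)/2.259=0.122 → t=2.205 > T=2.1: stop.
Read off R at T=2.1: 7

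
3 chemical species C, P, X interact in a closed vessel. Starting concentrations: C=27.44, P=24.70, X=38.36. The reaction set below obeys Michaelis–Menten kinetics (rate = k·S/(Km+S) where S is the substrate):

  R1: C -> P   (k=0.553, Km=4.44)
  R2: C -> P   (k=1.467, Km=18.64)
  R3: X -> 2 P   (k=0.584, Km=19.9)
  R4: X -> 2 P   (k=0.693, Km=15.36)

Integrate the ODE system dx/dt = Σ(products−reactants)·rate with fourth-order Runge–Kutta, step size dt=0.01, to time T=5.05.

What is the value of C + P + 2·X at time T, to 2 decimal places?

Value at T = 128.86

Check how each reaction changes W = C + P + 2·X (weight of products minus weight of reactants):
R1: C -> P: (1·1) − (1·1) = 1 − 1 = 0
R2: C -> P: (1·1) − (1·1) = 1 − 1 = 0
R3: X -> 2 P: (1·2) − (2·1) = 2 − 2 = 0
R4: X -> 2 P: (1·2) − (2·1) = 2 − 2 = 0
Every reaction leaves W unchanged, so W is conserved and no simulation is needed: W(T) = W(0) = 27.44 + 24.70 + 2·38.36 = 128.86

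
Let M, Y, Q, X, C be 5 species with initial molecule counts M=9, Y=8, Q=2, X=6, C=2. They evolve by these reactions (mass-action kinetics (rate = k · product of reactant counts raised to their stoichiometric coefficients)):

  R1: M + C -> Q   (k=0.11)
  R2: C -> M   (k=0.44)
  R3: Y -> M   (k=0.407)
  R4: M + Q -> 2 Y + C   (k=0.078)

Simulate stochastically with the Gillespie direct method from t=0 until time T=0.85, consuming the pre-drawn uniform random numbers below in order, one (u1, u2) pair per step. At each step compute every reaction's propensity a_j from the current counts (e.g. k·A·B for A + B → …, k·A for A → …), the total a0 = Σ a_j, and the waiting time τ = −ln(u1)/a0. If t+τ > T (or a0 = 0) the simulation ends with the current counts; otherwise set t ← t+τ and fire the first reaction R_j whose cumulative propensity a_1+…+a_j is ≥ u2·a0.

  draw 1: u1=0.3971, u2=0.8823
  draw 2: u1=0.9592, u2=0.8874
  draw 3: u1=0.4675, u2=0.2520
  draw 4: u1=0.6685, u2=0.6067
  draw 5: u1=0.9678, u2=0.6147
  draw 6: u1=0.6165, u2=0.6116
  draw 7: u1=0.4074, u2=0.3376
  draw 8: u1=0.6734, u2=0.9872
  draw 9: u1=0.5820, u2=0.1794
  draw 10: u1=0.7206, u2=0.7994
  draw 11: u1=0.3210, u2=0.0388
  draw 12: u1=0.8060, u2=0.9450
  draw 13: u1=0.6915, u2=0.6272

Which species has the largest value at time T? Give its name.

Dominant species at T: Y

t=0.000: M=9 Y=8 Q=2 X=6 C=2
Draw 1: a1=1.980, a2=0.880, a3=3.256, a4=1.404, a0=7.520; τ=−ln(0.3971)/7.520=0.123 → t=0.123; u2·a0=0.8823·7.520=6.635; a1+…+a3=6.116 < 6.635 ≤ a1+…+a4=7.520 → R4 fires; M=8 Y=10 Q=1 X=6 C=3
Draw 2: a1=2.640, a2=1.320, a3=4.070, a4=0.624, a0=8.654; τ=−ln(0.9592)/8.654=0.005 → t=0.128; u2·a0=0.8874·8.654=7.680; a1+a2=3.960 < 7.680 ≤ a1+…+a3=8.030 → R3 fires; M=9 Y=9 Q=1 X=6 C=3
Draw 3: a1=2.970, a2=1.320, a3=3.663, a4=0.702, a0=8.655; τ=−ln(0.4675)/8.655=0.088 → t=0.215; u2·a0=0.2520·8.655=2.181 ≤ a1=2.970 → R1 fires; M=8 Y=9 Q=2 X=6 C=2
Draw 4: a1=1.760, a2=0.880, a3=3.663, a4=1.248, a0=7.551; τ=−ln(0.6685)/7.551=0.053 → t=0.269; u2·a0=0.6067·7.551=4.581; a1+a2=2.640 < 4.581 ≤ a1+…+a3=6.303 → R3 fires; M=9 Y=8 Q=2 X=6 C=2
Draw 5: a1=1.980, a2=0.880, a3=3.256, a4=1.404, a0=7.520; τ=−ln(0.9678)/7.520=0.004 → t=0.273; u2·a0=0.6147·7.520=4.623; a1+a2=2.860 < 4.623 ≤ a1+…+a3=6.116 → R3 fires; M=10 Y=7 Q=2 X=6 C=2
Draw 6: a1=2.200, a2=0.880, a3=2.849, a4=1.560, a0=7.489; τ=−ln(0.6165)/7.489=0.065 → t=0.338; u2·a0=0.6116·7.489=4.580; a1+a2=3.080 < 4.580 ≤ a1+…+a3=5.929 → R3 fires; M=11 Y=6 Q=2 X=6 C=2
Draw 7: a1=2.420, a2=0.880, a3=2.442, a4=1.716, a0=7.458; τ=−ln(0.4074)/7.458=0.120 → t=0.458; u2·a0=0.3376·7.458=2.518; a1=2.420 < 2.518 ≤ a1+a2=3.300 → R2 fires; M=12 Y=6 Q=2 X=6 C=1
Draw 8: a1=1.320, a2=0.440, a3=2.442, a4=1.872, a0=6.074; τ=−ln(0.6734)/6.074=0.065 → t=0.523; u2·a0=0.9872·6.074=5.996; a1+…+a3=4.202 < 5.996 ≤ a1+…+a4=6.074 → R4 fires; M=11 Y=8 Q=1 X=6 C=2
Draw 9: a1=2.420, a2=0.880, a3=3.256, a4=0.858, a0=7.414; τ=−ln(0.5820)/7.414=0.073 → t=0.596; u2·a0=0.1794·7.414=1.330 ≤ a1=2.420 → R1 fires; M=10 Y=8 Q=2 X=6 C=1
Draw 10: a1=1.100, a2=0.440, a3=3.256, a4=1.560, a0=6.356; τ=−ln(0.7206)/6.356=0.052 → t=0.648; u2·a0=0.7994·6.356=5.081; a1+…+a3=4.796 < 5.081 ≤ a1+…+a4=6.356 → R4 fires; M=9 Y=10 Q=1 X=6 C=2
Draw 11: a1=1.980, a2=0.880, a3=4.070, a4=0.702, a0=7.632; τ=−ln(0.3210)/7.632=0.149 → t=0.797; u2·a0=0.0388·7.632=0.296 ≤ a1=1.980 → R1 fires; M=8 Y=10 Q=2 X=6 C=1
Draw 12: a1=0.880, a2=0.440, a3=4.070, a4=1.248, a0=6.638; τ=−ln(0.8060)/6.638=0.032 → t=0.829; u2·a0=0.9450·6.638=6.273; a1+…+a3=5.390 < 6.273 ≤ a1+…+a4=6.638 → R4 fires; M=7 Y=12 Q=1 X=6 C=2
Draw 13: a1=1.540, a2=0.880, a3=4.884, a4=0.546, a0=7.850; τ=−ln(0.6915)/7.850=0.047 → t=0.876 > T=0.85: stop.
At T=0.85: M=7 Y=12 Q=1 X=6 C=2; the largest is Y.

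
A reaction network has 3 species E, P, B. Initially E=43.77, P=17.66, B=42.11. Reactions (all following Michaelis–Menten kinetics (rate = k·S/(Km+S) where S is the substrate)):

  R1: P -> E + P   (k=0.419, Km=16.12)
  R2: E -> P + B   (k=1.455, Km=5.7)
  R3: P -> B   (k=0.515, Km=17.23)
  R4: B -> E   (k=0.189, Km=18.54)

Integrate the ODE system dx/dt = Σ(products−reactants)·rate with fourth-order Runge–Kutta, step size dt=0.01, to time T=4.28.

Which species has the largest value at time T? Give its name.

Dominant species at T: B

RK4 with dt=0.01: 428 steps to T=4.28. Trajectory (selected grid times):
t=0.00: E=43.77 P=17.66 B=42.11
t=0.48: E=43.32 P=18.15 B=42.79
t=0.95: E=42.88 P=18.63 B=43.46
t=1.43: E=42.44 P=19.12 B=44.14
t=1.90: E=42.01 P=19.59 B=44.81
t=2.38: E=41.57 P=20.07 B=45.49
t=2.85: E=41.14 P=20.54 B=46.16
t=3.33: E=40.71 P=21.02 B=46.84
t=3.80: E=40.28 P=21.49 B=47.51
t=4.28: E=39.85 P=21.96 B=48.19
At T=4.28: E=39.85 P=21.96 B=48.19; the largest is B.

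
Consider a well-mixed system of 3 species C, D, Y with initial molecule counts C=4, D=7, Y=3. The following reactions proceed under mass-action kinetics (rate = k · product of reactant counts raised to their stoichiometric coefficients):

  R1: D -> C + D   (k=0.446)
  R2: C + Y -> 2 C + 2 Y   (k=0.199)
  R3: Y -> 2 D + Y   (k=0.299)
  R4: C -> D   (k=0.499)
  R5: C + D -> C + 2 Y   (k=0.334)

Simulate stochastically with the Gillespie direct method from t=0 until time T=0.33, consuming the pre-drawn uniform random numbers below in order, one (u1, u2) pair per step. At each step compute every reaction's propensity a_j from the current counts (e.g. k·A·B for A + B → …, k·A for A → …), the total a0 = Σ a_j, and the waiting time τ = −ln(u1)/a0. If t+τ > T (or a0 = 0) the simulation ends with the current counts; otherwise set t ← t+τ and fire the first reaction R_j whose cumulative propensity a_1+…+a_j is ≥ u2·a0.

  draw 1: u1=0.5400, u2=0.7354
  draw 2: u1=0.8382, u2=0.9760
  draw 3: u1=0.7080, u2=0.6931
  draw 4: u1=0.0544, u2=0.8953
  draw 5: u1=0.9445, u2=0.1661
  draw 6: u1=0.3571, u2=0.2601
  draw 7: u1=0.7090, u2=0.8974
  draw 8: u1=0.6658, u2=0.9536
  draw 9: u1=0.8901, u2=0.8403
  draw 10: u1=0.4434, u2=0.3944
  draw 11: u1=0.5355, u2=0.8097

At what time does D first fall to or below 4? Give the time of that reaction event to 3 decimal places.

Threshold first reached at t = 0.063

t=0.000: C=4 D=7 Y=3
Draw 1: a1=3.122, a2=2.388, a3=0.897, a4=1.996, a5=9.352, a0=17.755; τ=−ln(0.5400)/17.755=0.035 → t=0.035; u2·a0=0.7354·17.755=13.057; a1+…+a4=8.403 < 13.057 ≤ a1+…+a5=17.755 → R5 fires; C=4 D=6 Y=5
Draw 2: a1=2.676, a2=3.980, a3=1.495, a4=1.996, a5=8.016, a0=18.163; τ=−ln(0.8382)/18.163=0.010 → t=0.044; u2·a0=0.9760·18.163=17.727; a1+…+a4=10.147 < 17.727 ≤ a1+…+a5=18.163 → R5 fires; C=4 D=5 Y=7
Draw 3: a1=2.230, a2=5.572, a3=2.093, a4=1.996, a5=6.680, a0=18.571; τ=−ln(0.7080)/18.571=0.019 → t=0.063; u2·a0=0.6931·18.571=12.872; a1+…+a4=11.891 < 12.872 ≤ a1+…+a5=18.571 → R5 fires; C=4 D=4 Y=9
Draw 4: a1=1.784, a2=7.164, a3=2.691, a4=1.996, a5=5.344, a0=18.979; τ=−ln(0.0544)/18.979=0.153 → t=0.216; u2·a0=0.8953·18.979=16.992; a1+…+a4=13.635 < 16.992 ≤ a1+…+a5=18.979 → R5 fires; C=4 D=3 Y=11
Draw 5: a1=1.338, a2=8.756, a3=3.289, a4=1.996, a5=4.008, a0=19.387; τ=−ln(0.9445)/19.387=0.003 → t=0.219; u2·a0=0.1661·19.387=3.220; a1=1.338 < 3.220 ≤ a1+a2=10.094 → R2 fires; C=5 D=3 Y=12
Draw 6: a1=1.338, a2=11.940, a3=3.588, a4=2.495, a5=5.010, a0=24.371; τ=−ln(0.3571)/24.371=0.042 → t=0.262; u2·a0=0.2601·24.371=6.339; a1=1.338 < 6.339 ≤ a1+a2=13.278 → R2 fires; C=6 D=3 Y=13
Draw 7: a1=1.338, a2=15.522, a3=3.887, a4=2.994, a5=6.012, a0=29.753; τ=−ln(0.7090)/29.753=0.012 → t=0.273; u2·a0=0.8974·29.753=26.700; a1+…+a4=23.741 < 26.700 ≤ a1+…+a5=29.753 → R5 fires; C=6 D=2 Y=15
Draw 8: a1=0.892, a2=17.910, a3=4.485, a4=2.994, a5=4.008, a0=30.289; τ=−ln(0.6658)/30.289=0.013 → t=0.287; u2·a0=0.9536·30.289=28.884; a1+…+a4=26.281 < 28.884 ≤ a1+…+a5=30.289 → R5 fires; C=6 D=1 Y=17
Draw 9: a1=0.446, a2=20.298, a3=5.083, a4=2.994, a5=2.004, a0=30.825; τ=−ln(0.8901)/30.825=0.004 → t=0.290; u2·a0=0.8403·30.825=25.902; a1+…+a3=25.827 < 25.902 ≤ a1+…+a4=28.821 → R4 fires; C=5 D=2 Y=17
Draw 10: a1=0.892, a2=16.915, a3=5.083, a4=2.495, a5=3.340, a0=28.725; τ=−ln(0.4434)/28.725=0.028 → t=0.319; u2·a0=0.3944·28.725=11.329; a1=0.892 < 11.329 ≤ a1+a2=17.807 → R2 fires; C=6 D=2 Y=18
Draw 11: a1=0.892, a2=21.492, a3=5.382, a4=2.994, a5=4.008, a0=34.768; τ=−ln(0.5355)/34.768=0.018 → t=0.337 > T=0.33: stop.
D first becomes ≤ 4 when it reaches 4 at the event at t=0.063.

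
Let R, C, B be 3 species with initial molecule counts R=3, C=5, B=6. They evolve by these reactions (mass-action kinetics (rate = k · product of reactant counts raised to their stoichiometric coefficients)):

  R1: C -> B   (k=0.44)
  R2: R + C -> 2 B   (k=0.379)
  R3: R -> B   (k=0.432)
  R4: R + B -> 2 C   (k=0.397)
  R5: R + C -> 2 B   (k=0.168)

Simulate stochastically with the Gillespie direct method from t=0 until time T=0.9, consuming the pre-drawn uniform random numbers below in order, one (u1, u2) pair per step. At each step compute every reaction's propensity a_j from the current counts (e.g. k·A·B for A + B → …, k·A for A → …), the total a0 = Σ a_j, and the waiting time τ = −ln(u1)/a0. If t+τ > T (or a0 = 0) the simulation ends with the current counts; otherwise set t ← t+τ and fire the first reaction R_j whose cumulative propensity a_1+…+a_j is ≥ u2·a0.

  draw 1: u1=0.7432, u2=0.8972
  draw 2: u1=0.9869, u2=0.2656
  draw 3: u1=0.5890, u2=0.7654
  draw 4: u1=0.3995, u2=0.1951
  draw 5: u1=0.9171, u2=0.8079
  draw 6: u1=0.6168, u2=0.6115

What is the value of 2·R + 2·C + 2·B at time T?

Check how each reaction changes W = 2·R + 2·C + 2·B (weight of products minus weight of reactants):
R1: C -> B: (2·1) − (2·1) = 2 − 2 = 0
R2: R + C -> 2 B: (2·2) − (2·1 + 2·1) = 4 − 4 = 0
R3: R -> B: (2·1) − (2·1) = 2 − 2 = 0
R4: R + B -> 2 C: (2·2) − (2·1 + 2·1) = 4 − 4 = 0
R5: R + C -> 2 B: (2·2) − (2·1 + 2·1) = 4 − 4 = 0
Every reaction leaves W unchanged, so W is conserved and no simulation is needed: W(T) = W(0) = 2·3 + 2·5 + 2·6 = 28

Value at T = 28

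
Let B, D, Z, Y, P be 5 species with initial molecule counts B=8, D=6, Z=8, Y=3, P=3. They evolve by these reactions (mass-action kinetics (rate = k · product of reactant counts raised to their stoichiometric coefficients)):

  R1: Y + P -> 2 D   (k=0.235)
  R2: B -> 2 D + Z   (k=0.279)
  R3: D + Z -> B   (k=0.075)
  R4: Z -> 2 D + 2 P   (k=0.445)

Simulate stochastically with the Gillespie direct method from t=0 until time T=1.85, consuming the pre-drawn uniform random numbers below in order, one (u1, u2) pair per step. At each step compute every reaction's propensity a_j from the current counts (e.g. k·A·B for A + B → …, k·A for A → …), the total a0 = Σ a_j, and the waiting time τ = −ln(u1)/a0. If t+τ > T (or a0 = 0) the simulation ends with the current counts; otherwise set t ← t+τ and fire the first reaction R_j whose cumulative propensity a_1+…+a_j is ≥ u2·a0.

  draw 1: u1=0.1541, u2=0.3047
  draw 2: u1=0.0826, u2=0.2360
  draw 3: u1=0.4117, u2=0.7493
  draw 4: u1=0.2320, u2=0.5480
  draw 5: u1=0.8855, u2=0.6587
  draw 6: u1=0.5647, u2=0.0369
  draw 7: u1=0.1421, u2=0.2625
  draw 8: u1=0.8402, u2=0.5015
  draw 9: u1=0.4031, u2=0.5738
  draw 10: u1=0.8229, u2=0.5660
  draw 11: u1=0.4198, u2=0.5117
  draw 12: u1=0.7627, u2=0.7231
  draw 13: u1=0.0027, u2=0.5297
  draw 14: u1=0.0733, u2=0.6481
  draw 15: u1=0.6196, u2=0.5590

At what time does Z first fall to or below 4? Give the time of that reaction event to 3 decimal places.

Threshold first reached at t = 0.851

t=0.000: B=8 D=6 Z=8 Y=3 P=3
Draw 1: a1=2.115, a2=2.232, a3=3.600, a4=3.560, a0=11.507; τ=−ln(0.1541)/11.507=0.163 → t=0.163; u2·a0=0.3047·11.507=3.506; a1=2.115 < 3.506 ≤ a1+a2=4.347 → R2 fires; B=7 D=8 Z=9 Y=3 P=3
Draw 2: a1=2.115, a2=1.953, a3=5.400, a4=4.005, a0=13.473; τ=−ln(0.0826)/13.473=0.185 → t=0.348; u2·a0=0.2360·13.473=3.180; a1=2.115 < 3.180 ≤ a1+a2=4.068 → R2 fires; B=6 D=10 Z=10 Y=3 P=3
Draw 3: a1=2.115, a2=1.674, a3=7.500, a4=4.450, a0=15.739; τ=−ln(0.4117)/15.739=0.056 → t=0.404; u2·a0=0.7493·15.739=11.793; a1+…+a3=11.289 < 11.793 ≤ a1+…+a4=15.739 → R4 fires; B=6 D=12 Z=9 Y=3 P=5
Draw 4: a1=3.525, a2=1.674, a3=8.100, a4=4.005, a0=17.304; τ=−ln(0.2320)/17.304=0.084 → t=0.488; u2·a0=0.5480·17.304=9.483; a1+a2=5.199 < 9.483 ≤ a1+…+a3=13.299 → R3 fires; B=7 D=11 Z=8 Y=3 P=5
Draw 5: a1=3.525, a2=1.953, a3=6.600, a4=3.560, a0=15.638; τ=−ln(0.8855)/15.638=0.008 → t=0.496; u2·a0=0.6587·15.638=10.301; a1+a2=5.478 < 10.301 ≤ a1+…+a3=12.078 → R3 fires; B=8 D=10 Z=7 Y=3 P=5
Draw 6: a1=3.525, a2=2.232, a3=5.250, a4=3.115, a0=14.122; τ=−ln(0.5647)/14.122=0.040 → t=0.537; u2·a0=0.0369·14.122=0.521 ≤ a1=3.525 → R1 fires; B=8 D=12 Z=7 Y=2 P=4
Draw 7: a1=1.880, a2=2.232, a3=6.300, a4=3.115, a0=13.527; τ=−ln(0.1421)/13.527=0.144 → t=0.681; u2·a0=0.2625·13.527=3.551; a1=1.880 < 3.551 ≤ a1+a2=4.112 → R2 fires; B=7 D=14 Z=8 Y=2 P=4
Draw 8: a1=1.880, a2=1.953, a3=8.400, a4=3.560, a0=15.793; τ=−ln(0.8402)/15.793=0.011 → t=0.692; u2·a0=0.5015·15.793=7.920; a1+a2=3.833 < 7.920 ≤ a1+…+a3=12.233 → R3 fires; B=8 D=13 Z=7 Y=2 P=4
Draw 9: a1=1.880, a2=2.232, a3=6.825, a4=3.115, a0=14.052; τ=−ln(0.4031)/14.052=0.065 → t=0.757; u2·a0=0.5738·14.052=8.063; a1+a2=4.112 < 8.063 ≤ a1+…+a3=10.937 → R3 fires; B=9 D=12 Z=6 Y=2 P=4
Draw 10: a1=1.880, a2=2.511, a3=5.400, a4=2.670, a0=12.461; τ=−ln(0.8229)/12.461=0.016 → t=0.772; u2·a0=0.5660·12.461=7.053; a1+a2=4.391 < 7.053 ≤ a1+…+a3=9.791 → R3 fires; B=10 D=11 Z=5 Y=2 P=4
Draw 11: a1=1.880, a2=2.790, a3=4.125, a4=2.225, a0=11.020; τ=−ln(0.4198)/11.020=0.079 → t=0.851; u2·a0=0.5117·11.020=5.639; a1+a2=4.670 < 5.639 ≤ a1+…+a3=8.795 → R3 fires; B=11 D=10 Z=4 Y=2 P=4
Draw 12: a1=1.880, a2=3.069, a3=3.000, a4=1.780, a0=9.729; τ=−ln(0.7627)/9.729=0.028 → t=0.879; u2·a0=0.7231·9.729=7.035; a1+a2=4.949 < 7.035 ≤ a1+…+a3=7.949 → R3 fires; B=12 D=9 Z=3 Y=2 P=4
Draw 13: a1=1.880, a2=3.348, a3=2.025, a4=1.335, a0=8.588; τ=−ln(0.0027)/8.588=0.689 → t=1.568; u2·a0=0.5297·8.588=4.549; a1=1.880 < 4.549 ≤ a1+a2=5.228 → R2 fires; B=11 D=11 Z=4 Y=2 P=4
Draw 14: a1=1.880, a2=3.069, a3=3.300, a4=1.780, a0=10.029; τ=−ln(0.0733)/10.029=0.261 → t=1.828; u2·a0=0.6481·10.029=6.500; a1+a2=4.949 < 6.500 ≤ a1+…+a3=8.249 → R3 fires; B=12 D=10 Z=3 Y=2 P=4
Draw 15: a1=1.880, a2=3.348, a3=2.250, a4=1.335, a0=8.813; τ=−ln(0.6196)/8.813=0.054 → t=1.882 > T=1.85: stop.
Z first becomes ≤ 4 when it reaches 4 at the event at t=0.851.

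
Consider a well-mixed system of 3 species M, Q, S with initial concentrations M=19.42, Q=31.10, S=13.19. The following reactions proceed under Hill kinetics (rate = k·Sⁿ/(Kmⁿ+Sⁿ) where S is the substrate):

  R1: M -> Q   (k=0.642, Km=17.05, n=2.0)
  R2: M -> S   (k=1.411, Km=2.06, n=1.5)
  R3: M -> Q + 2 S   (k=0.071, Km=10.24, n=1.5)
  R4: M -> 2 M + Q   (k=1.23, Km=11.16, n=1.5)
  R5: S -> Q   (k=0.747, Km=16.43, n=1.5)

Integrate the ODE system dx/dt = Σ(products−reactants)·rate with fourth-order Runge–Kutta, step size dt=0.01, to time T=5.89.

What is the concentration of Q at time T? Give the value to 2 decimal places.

RK4 with dt=0.01: 589 steps to T=5.89. Trajectory (selected grid times):
t=0.00: M=19.42 Q=31.10 S=13.19
t=0.65: M=18.82 Q=32.13 S=13.93
t=1.31: M=18.21 Q=33.16 S=14.68
t=1.96: M=17.62 Q=34.18 S=15.40
t=2.62: M=17.01 Q=35.20 S=16.12
t=3.27: M=16.41 Q=36.19 S=16.82
t=3.93: M=15.81 Q=37.19 S=17.51
t=4.58: M=15.21 Q=38.17 S=18.19
t=5.24: M=14.60 Q=39.14 S=18.87
t=5.89: M=14.00 Q=40.09 S=19.52
Read off Q at T=5.89: 40.09

Q at T = 40.09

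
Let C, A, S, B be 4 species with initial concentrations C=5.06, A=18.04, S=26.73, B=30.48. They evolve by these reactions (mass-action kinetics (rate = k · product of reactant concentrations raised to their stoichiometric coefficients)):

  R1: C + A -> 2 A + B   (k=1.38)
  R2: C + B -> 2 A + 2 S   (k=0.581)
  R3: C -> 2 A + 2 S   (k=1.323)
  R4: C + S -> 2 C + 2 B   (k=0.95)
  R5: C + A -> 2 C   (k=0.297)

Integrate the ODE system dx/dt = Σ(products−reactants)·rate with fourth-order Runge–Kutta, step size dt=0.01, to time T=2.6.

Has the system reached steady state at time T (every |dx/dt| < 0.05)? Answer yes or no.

Steady state at T: yes

RK4 with dt=0.01: 260 steps to T=2.6. Trajectory (selected grid times):
t=0.00: C=5.06 A=18.04 S=26.73 B=30.48
t=0.29: C=0.00 A=33.94 S=30.83 B=45.07
t=0.58: C=0.00 A=33.94 S=30.83 B=45.07
t=0.87: C=0.00 A=33.94 S=30.83 B=45.07
t=1.16: C=0.00 A=33.94 S=30.83 B=45.07
t=1.44: C=0.00 A=33.94 S=30.83 B=45.07
t=1.73: C=0.00 A=33.94 S=30.83 B=45.07
t=2.02: C=0.00 A=33.94 S=30.83 B=45.07
t=2.31: C=0.00 A=33.94 S=30.83 B=45.07
t=2.60: C=0.00 A=33.94 S=30.83 B=45.07
Rates at T: R1=0.0000, R2=0.0000, R3=0.0000, R4=0.0000, R5=0.0000
dx/dt at T (Σ net stoichiometry × rate): C=-0.0000, A=+0.0000, S=+0.0000, B=+0.0000
Largest |dx/dt| is |+0.0000| (A) < 0.05 → steady.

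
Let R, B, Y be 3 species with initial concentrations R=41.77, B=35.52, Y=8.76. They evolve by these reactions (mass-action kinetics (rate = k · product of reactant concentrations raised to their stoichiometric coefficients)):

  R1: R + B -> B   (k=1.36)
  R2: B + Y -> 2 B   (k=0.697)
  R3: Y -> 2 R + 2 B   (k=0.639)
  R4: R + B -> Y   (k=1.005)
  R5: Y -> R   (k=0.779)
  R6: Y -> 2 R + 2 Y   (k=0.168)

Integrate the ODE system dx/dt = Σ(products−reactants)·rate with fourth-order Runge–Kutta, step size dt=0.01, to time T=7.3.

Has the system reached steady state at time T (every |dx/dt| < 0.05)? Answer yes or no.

Steady state at T: yes

RK4 with dt=0.01: 730 steps to T=7.3. Trajectory (selected grid times):
t=0.00: R=41.77 B=35.52 Y=8.76
t=0.81: R=0.00 B=44.31 Y=0.00
t=1.62: R=0.00 B=44.31 Y=0.00
t=2.43: R=0.00 B=44.31 Y=0.00
t=3.24: R=0.00 B=44.31 Y=0.00
t=4.06: R=0.00 B=44.31 Y=0.00
t=4.87: R=0.00 B=44.31 Y=0.00
t=5.68: R=0.00 B=44.31 Y=0.00
t=6.49: R=0.00 B=44.31 Y=0.00
t=7.30: R=0.00 B=44.31 Y=0.00
Rates at T: R1=0.0000, R2=0.0000, R3=0.0000, R4=0.0000, R5=0.0000, R6=0.0000
dx/dt at T (Σ net stoichiometry × rate): R=-0.0000, B=+0.0000, Y=-0.0000
Largest |dx/dt| is |+0.0000| (B) < 0.05 → steady.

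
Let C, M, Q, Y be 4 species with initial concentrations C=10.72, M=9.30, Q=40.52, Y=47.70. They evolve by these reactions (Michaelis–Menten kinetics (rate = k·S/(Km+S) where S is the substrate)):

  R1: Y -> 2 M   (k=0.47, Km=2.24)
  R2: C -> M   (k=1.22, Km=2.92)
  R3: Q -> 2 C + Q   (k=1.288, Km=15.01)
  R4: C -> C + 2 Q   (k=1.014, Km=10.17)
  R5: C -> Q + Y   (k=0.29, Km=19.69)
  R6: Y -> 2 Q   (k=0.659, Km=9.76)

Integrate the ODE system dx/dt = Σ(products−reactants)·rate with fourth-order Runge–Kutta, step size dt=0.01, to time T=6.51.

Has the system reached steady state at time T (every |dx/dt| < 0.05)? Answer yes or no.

Steady state at T: no

RK4 with dt=0.01: 651 steps to T=6.51. Trajectory (selected grid times):
t=0.00: C=10.72 M=9.30 Q=40.52 Y=47.70
t=0.72: C=11.31 M=10.64 Q=42.14 Y=47.06
t=1.45: C=11.91 M=12.01 Q=43.80 Y=46.41
t=2.17: C=12.51 M=13.36 Q=45.46 Y=45.78
t=2.89: C=13.12 M=14.72 Q=47.14 Y=45.15
t=3.62: C=13.73 M=16.11 Q=48.86 Y=44.51
t=4.34: C=14.34 M=17.48 Q=50.57 Y=43.89
t=5.06: C=14.96 M=18.85 Q=52.30 Y=43.27
t=5.79: C=15.58 M=20.25 Q=54.06 Y=42.64
t=6.51: C=16.20 M=21.64 Q=55.82 Y=42.03
Rates at T: R1=0.4462, R2=1.0337, R3=1.0150, R4=0.6230, R5=0.1309, R6=0.5348
dx/dt at T (Σ net stoichiometry × rate): C=+0.8654, M=+1.9262, Q=+2.4465, Y=-0.8501
Largest |dx/dt| is |+2.4465| (Q) ≥ 0.05 → not steady.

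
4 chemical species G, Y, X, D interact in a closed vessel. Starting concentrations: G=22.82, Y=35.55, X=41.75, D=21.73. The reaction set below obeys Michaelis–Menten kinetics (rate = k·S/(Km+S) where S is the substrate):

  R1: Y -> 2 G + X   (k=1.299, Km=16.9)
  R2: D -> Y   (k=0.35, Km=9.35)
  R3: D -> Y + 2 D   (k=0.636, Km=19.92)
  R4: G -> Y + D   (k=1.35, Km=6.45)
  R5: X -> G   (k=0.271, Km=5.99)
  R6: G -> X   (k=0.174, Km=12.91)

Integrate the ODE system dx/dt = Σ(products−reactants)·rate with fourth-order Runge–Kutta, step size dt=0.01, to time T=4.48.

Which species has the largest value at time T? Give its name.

Dominant species at T: X

RK4 with dt=0.01: 448 steps to T=4.48. Trajectory (selected grid times):
t=0.00: G=22.82 Y=35.55 X=41.75 D=21.73
t=0.50: G=23.24 Y=35.93 X=42.13 D=22.30
t=1.00: G=23.66 Y=36.31 X=42.51 D=22.88
t=1.49: G=24.07 Y=36.68 X=42.88 D=23.44
t=1.99: G=24.49 Y=37.07 X=43.27 D=24.02
t=2.49: G=24.91 Y=37.46 X=43.65 D=24.61
t=2.99: G=25.33 Y=37.85 X=44.04 D=25.19
t=3.48: G=25.74 Y=38.24 X=44.42 D=25.77
t=3.98: G=26.16 Y=38.64 X=44.81 D=26.36
t=4.48: G=26.59 Y=39.04 X=45.20 D=26.96
At T=4.48: G=26.59 Y=39.04 X=45.20 D=26.96; the largest is X.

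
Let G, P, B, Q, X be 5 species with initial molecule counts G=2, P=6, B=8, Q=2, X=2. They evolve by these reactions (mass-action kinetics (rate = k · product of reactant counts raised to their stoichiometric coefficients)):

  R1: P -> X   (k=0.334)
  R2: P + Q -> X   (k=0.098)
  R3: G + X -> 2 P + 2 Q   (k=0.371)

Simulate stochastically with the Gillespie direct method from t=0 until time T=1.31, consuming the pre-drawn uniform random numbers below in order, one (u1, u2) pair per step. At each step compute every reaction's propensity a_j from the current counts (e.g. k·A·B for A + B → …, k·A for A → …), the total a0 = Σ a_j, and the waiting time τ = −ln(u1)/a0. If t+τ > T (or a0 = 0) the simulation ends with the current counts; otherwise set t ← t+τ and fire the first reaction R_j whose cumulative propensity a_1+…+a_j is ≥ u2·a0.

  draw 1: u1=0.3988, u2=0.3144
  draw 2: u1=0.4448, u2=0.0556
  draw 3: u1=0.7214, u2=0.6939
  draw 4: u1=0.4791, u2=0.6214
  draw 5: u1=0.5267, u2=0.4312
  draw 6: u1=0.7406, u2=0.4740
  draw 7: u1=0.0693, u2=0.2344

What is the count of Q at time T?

t=0.000: G=2 P=6 B=8 Q=2 X=2
Draw 1: a1=2.004, a2=1.176, a3=1.484, a0=4.664; τ=−ln(0.3988)/4.664=0.197 → t=0.197; u2·a0=0.3144·4.664=1.466 ≤ a1=2.004 → R1 fires; G=2 P=5 B=8 Q=2 X=3
Draw 2: a1=1.670, a2=0.980, a3=2.226, a0=4.876; τ=−ln(0.4448)/4.876=0.166 → t=0.363; u2·a0=0.0556·4.876=0.271 ≤ a1=1.670 → R1 fires; G=2 P=4 B=8 Q=2 X=4
Draw 3: a1=1.336, a2=0.784, a3=2.968, a0=5.088; τ=−ln(0.7214)/5.088=0.064 → t=0.427; u2·a0=0.6939·5.088=3.531; a1+a2=2.120 < 3.531 ≤ a1+…+a3=5.088 → R3 fires; G=1 P=6 B=8 Q=4 X=3
Draw 4: a1=2.004, a2=2.352, a3=1.113, a0=5.469; τ=−ln(0.4791)/5.469=0.135 → t=0.562; u2·a0=0.6214·5.469=3.398; a1=2.004 < 3.398 ≤ a1+a2=4.356 → R2 fires; G=1 P=5 B=8 Q=3 X=4
Draw 5: a1=1.670, a2=1.470, a3=1.484, a0=4.624; τ=−ln(0.5267)/4.624=0.139 → t=0.701; u2·a0=0.4312·4.624=1.994; a1=1.670 < 1.994 ≤ a1+a2=3.140 → R2 fires; G=1 P=4 B=8 Q=2 X=5
Draw 6: a1=1.336, a2=0.784, a3=1.855, a0=3.975; τ=−ln(0.7406)/3.975=0.076 → t=0.776; u2·a0=0.4740·3.975=1.884; a1=1.336 < 1.884 ≤ a1+a2=2.120 → R2 fires; G=1 P=3 B=8 Q=1 X=6
Draw 7: a1=1.002, a2=0.294, a3=2.226, a0=3.522; τ=−ln(0.0693)/3.522=0.758 → t=1.534 > T=1.31: stop.
Read off Q at T=1.31: 1

Q at T = 1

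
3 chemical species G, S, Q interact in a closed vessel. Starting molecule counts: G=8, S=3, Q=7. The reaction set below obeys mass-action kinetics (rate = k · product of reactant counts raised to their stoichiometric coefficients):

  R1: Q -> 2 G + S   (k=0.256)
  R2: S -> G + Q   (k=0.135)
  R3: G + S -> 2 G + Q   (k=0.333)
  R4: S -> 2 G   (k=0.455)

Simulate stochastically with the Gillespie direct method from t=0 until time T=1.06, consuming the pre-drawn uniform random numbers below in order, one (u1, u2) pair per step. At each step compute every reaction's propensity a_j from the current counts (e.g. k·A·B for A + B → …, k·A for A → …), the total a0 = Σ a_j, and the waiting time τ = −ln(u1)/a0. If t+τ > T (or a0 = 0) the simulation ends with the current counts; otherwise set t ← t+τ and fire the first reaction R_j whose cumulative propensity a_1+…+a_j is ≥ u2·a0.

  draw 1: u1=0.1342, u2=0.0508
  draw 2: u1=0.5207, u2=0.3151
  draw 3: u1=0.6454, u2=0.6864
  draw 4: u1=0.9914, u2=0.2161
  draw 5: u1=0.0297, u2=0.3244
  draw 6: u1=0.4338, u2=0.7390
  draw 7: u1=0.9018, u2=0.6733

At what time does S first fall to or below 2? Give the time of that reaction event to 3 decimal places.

t=0.000: G=8 S=3 Q=7
Draw 1: a1=1.792, a2=0.405, a3=7.992, a4=1.365, a0=11.554; τ=−ln(0.1342)/11.554=0.174 → t=0.174; u2·a0=0.0508·11.554=0.587 ≤ a1=1.792 → R1 fires; G=10 S=4 Q=6
Draw 2: a1=1.536, a2=0.540, a3=13.320, a4=1.820, a0=17.216; τ=−ln(0.5207)/17.216=0.038 → t=0.212; u2·a0=0.3151·17.216=5.425; a1+a2=2.076 < 5.425 ≤ a1+…+a3=15.396 → R3 fires; G=11 S=3 Q=7
Draw 3: a1=1.792, a2=0.405, a3=10.989, a4=1.365, a0=14.551; τ=−ln(0.6454)/14.551=0.030 → t=0.242; u2·a0=0.6864·14.551=9.988; a1+a2=2.197 < 9.988 ≤ a1+…+a3=13.186 → R3 fires; G=12 S=2 Q=8
Draw 4: a1=2.048, a2=0.270, a3=7.992, a4=0.910, a0=11.220; τ=−ln(0.9914)/11.220=0.001 → t=0.243; u2·a0=0.2161·11.220=2.425; a1+a2=2.318 < 2.425 ≤ a1+…+a3=10.310 → R3 fires; G=13 S=1 Q=9
Draw 5: a1=2.304, a2=0.135, a3=4.329, a4=0.455, a0=7.223; τ=−ln(0.0297)/7.223=0.487 → t=0.729; u2·a0=0.3244·7.223=2.343; a1=2.304 < 2.343 ≤ a1+a2=2.439 → R2 fires; G=14 S=0 Q=10
Draw 6: a1=2.560, a2=0.000, a3=0.000, a4=0.000, a0=2.560; τ=−ln(0.4338)/2.560=0.326 → t=1.056; u2·a0=0.7390·2.560=1.892 ≤ a1=2.560 → R1 fires; G=16 S=1 Q=9
Draw 7: a1=2.304, a2=0.135, a3=5.328, a4=0.455, a0=8.222; τ=−ln(0.9018)/8.222=0.013 → t=1.068 > T=1.06: stop.
S first becomes ≤ 2 when it reaches 2 at the event at t=0.242.

Threshold first reached at t = 0.242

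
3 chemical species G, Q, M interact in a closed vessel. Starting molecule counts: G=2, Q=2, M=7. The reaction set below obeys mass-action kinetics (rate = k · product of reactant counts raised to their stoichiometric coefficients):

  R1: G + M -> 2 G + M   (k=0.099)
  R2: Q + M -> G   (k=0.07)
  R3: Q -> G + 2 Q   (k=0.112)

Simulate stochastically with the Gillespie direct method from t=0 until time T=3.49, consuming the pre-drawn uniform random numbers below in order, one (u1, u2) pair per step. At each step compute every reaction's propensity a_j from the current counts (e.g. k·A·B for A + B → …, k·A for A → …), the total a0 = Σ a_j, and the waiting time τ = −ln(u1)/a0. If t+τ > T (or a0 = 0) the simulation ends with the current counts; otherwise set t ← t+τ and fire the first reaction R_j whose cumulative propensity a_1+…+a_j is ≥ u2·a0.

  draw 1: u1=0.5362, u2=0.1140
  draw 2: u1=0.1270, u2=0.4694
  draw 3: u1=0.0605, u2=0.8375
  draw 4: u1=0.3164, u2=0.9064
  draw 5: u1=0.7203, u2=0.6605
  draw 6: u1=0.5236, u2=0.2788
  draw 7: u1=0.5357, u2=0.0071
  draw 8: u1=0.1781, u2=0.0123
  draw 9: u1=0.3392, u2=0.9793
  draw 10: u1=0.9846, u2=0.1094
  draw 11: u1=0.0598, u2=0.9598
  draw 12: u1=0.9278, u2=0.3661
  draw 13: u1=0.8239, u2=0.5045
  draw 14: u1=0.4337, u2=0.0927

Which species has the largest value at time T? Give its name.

Dominant species at T: G

t=0.000: G=2 Q=2 M=7
Draw 1: a1=1.386, a2=0.980, a3=0.224, a0=2.590; τ=−ln(0.5362)/2.590=0.241 → t=0.241; u2·a0=0.1140·2.590=0.295 ≤ a1=1.386 → R1 fires; G=3 Q=2 M=7
Draw 2: a1=2.079, a2=0.980, a3=0.224, a0=3.283; τ=−ln(0.1270)/3.283=0.629 → t=0.869; u2·a0=0.4694·3.283=1.541 ≤ a1=2.079 → R1 fires; G=4 Q=2 M=7
Draw 3: a1=2.772, a2=0.980, a3=0.224, a0=3.976; τ=−ln(0.0605)/3.976=0.706 → t=1.575; u2·a0=0.8375·3.976=3.330; a1=2.772 < 3.330 ≤ a1+a2=3.752 → R2 fires; G=5 Q=1 M=6
Draw 4: a1=2.970, a2=0.420, a3=0.112, a0=3.502; τ=−ln(0.3164)/3.502=0.329 → t=1.903; u2·a0=0.9064·3.502=3.174; a1=2.970 < 3.174 ≤ a1+a2=3.390 → R2 fires; G=6 Q=0 M=5
Draw 5: a1=2.970, a2=0.000, a3=0.000, a0=2.970; τ=−ln(0.7203)/2.970=0.110 → t=2.014; u2·a0=0.6605·2.970=1.962 ≤ a1=2.970 → R1 fires; G=7 Q=0 M=5
Draw 6: a1=3.465, a2=0.000, a3=0.000, a0=3.465; τ=−ln(0.5236)/3.465=0.187 → t=2.201; u2·a0=0.2788·3.465=0.966 ≤ a1=3.465 → R1 fires; G=8 Q=0 M=5
Draw 7: a1=3.960, a2=0.000, a3=0.000, a0=3.960; τ=−ln(0.5357)/3.960=0.158 → t=2.358; u2·a0=0.0071·3.960=0.028 ≤ a1=3.960 → R1 fires; G=9 Q=0 M=5
Draw 8: a1=4.455, a2=0.000, a3=0.000, a0=4.455; τ=−ln(0.1781)/4.455=0.387 → t=2.745; u2·a0=0.0123·4.455=0.055 ≤ a1=4.455 → R1 fires; G=10 Q=0 M=5
Draw 9: a1=4.950, a2=0.000, a3=0.000, a0=4.950; τ=−ln(0.3392)/4.950=0.218 → t=2.964; u2·a0=0.9793·4.950=4.848 ≤ a1=4.950 → R1 fires; G=11 Q=0 M=5
Draw 10: a1=5.445, a2=0.000, a3=0.000, a0=5.445; τ=−ln(0.9846)/5.445=0.003 → t=2.967; u2·a0=0.1094·5.445=0.596 ≤ a1=5.445 → R1 fires; G=12 Q=0 M=5
Draw 11: a1=5.940, a2=0.000, a3=0.000, a0=5.940; τ=−ln(0.0598)/5.940=0.474 → t=3.441; u2·a0=0.9598·5.940=5.701 ≤ a1=5.940 → R1 fires; G=13 Q=0 M=5
Draw 12: a1=6.435, a2=0.000, a3=0.000, a0=6.435; τ=−ln(0.9278)/6.435=0.012 → t=3.453; u2·a0=0.3661·6.435=2.356 ≤ a1=6.435 → R1 fires; G=14 Q=0 M=5
Draw 13: a1=6.930, a2=0.000, a3=0.000, a0=6.930; τ=−ln(0.8239)/6.930=0.028 → t=3.480; u2·a0=0.5045·6.930=3.496 ≤ a1=6.930 → R1 fires; G=15 Q=0 M=5
Draw 14: a1=7.425, a2=0.000, a3=0.000, a0=7.425; τ=−ln(0.4337)/7.425=0.113 → t=3.593 > T=3.49: stop.
At T=3.49: G=15 Q=0 M=5; the largest is G.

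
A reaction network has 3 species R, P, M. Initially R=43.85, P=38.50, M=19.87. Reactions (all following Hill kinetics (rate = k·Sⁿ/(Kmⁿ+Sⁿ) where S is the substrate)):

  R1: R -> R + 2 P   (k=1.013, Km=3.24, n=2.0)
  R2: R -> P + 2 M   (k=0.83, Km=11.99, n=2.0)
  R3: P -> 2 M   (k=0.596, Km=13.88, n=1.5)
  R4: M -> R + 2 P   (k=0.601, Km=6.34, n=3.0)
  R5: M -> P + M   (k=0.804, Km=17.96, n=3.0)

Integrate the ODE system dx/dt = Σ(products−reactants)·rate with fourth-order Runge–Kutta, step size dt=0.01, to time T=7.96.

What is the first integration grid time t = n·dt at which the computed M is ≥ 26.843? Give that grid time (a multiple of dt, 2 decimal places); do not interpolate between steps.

RK4 with dt=0.01: 796 steps to T=7.96. Trajectory (selected grid times):
t=0.00: R=43.85 P=38.50 M=19.87
t=0.88: R=43.68 P=41.97 M=21.59
t=1.77: R=43.52 P=45.52 M=23.34
t=2.65: R=43.36 P=49.06 M=25.08
t=3.53: R=43.20 P=52.63 M=26.83
t=3.54: R=43.20 P=52.67 M=26.85
t=4.42: R=43.05 P=56.26 M=28.62
t=5.31: R=42.89 P=59.90 M=30.41
t=6.19: R=42.74 P=63.52 M=32.18
t=7.08: R=42.59 P=67.20 M=33.99
t=7.96: R=42.43 P=70.84 M=35.78
M(3.53)=26.833 < 26.843 but M(3.54)=26.853 ≥ 26.843, so the first grid time is t=3.54.

Threshold first reached at t = 3.54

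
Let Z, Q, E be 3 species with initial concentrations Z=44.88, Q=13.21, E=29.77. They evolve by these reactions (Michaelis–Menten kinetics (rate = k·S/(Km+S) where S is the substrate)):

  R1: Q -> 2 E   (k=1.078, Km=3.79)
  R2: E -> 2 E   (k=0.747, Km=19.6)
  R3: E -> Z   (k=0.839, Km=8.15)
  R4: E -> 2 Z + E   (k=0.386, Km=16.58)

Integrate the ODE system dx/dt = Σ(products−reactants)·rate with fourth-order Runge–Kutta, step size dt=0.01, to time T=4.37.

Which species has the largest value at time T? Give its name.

Dominant species at T: Z

RK4 with dt=0.01: 437 steps to T=4.37. Trajectory (selected grid times):
t=0.00: Z=44.88 Q=13.21 E=29.77
t=0.49: Z=45.45 Q=12.80 E=30.49
t=0.97: Z=46.01 Q=12.40 E=31.18
t=1.46: Z=46.58 Q=12.00 E=31.89
t=1.94: Z=47.15 Q=11.61 E=32.57
t=2.43: Z=47.73 Q=11.21 E=33.27
t=2.91: Z=48.30 Q=10.83 E=33.94
t=3.40: Z=48.89 Q=10.44 E=34.62
t=3.88: Z=49.47 Q=10.06 E=35.28
t=4.37: Z=50.06 Q=9.68 E=35.94
At T=4.37: Z=50.06 Q=9.68 E=35.94; the largest is Z.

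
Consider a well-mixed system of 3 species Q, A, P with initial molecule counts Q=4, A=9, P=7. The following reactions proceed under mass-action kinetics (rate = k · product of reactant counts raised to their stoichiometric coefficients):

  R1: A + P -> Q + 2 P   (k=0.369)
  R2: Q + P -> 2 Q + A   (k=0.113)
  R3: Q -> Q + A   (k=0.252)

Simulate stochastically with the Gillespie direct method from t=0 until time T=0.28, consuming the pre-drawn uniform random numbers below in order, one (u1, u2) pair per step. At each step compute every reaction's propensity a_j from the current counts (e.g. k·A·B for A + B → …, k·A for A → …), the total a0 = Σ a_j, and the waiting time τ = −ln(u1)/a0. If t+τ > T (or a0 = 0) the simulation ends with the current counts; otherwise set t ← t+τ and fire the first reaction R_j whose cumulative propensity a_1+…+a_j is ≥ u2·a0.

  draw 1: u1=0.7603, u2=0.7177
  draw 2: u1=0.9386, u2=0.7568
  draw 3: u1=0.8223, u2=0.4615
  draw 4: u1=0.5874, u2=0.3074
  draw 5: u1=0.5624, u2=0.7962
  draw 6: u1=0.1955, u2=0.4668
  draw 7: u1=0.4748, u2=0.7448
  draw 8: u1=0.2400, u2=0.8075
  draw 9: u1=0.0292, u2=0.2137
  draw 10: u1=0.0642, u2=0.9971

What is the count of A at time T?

t=0.000: Q=4 A=9 P=7
Draw 1: a1=23.247, a2=3.164, a3=1.008, a0=27.419; τ=−ln(0.7603)/27.419=0.010 → t=0.010; u2·a0=0.7177·27.419=19.679 ≤ a1=23.247 → R1 fires; Q=5 A=8 P=8
Draw 2: a1=23.616, a2=4.520, a3=1.260, a0=29.396; τ=−ln(0.9386)/29.396=0.002 → t=0.012; u2·a0=0.7568·29.396=22.247 ≤ a1=23.616 → R1 fires; Q=6 A=7 P=9
Draw 3: a1=23.247, a2=6.102, a3=1.512, a0=30.861; τ=−ln(0.8223)/30.861=0.006 → t=0.018; u2·a0=0.4615·30.861=14.242 ≤ a1=23.247 → R1 fires; Q=7 A=6 P=10
Draw 4: a1=22.140, a2=7.910, a3=1.764, a0=31.814; τ=−ln(0.5874)/31.814=0.017 → t=0.035; u2·a0=0.3074·31.814=9.780 ≤ a1=22.140 → R1 fires; Q=8 A=5 P=11
Draw 5: a1=20.295, a2=9.944, a3=2.016, a0=32.255; τ=−ln(0.5624)/32.255=0.018 → t=0.053; u2·a0=0.7962·32.255=25.681; a1=20.295 < 25.681 ≤ a1+a2=30.239 → R2 fires; Q=9 A=6 P=10
Draw 6: a1=22.140, a2=10.170, a3=2.268, a0=34.578; τ=−ln(0.1955)/34.578=0.047 → t=0.100; u2·a0=0.4668·34.578=16.141 ≤ a1=22.140 → R1 fires; Q=10 A=5 P=11
Draw 7: a1=20.295, a2=12.430, a3=2.520, a0=35.245; τ=−ln(0.4748)/35.245=0.021 → t=0.121; u2·a0=0.7448·35.245=26.250; a1=20.295 < 26.250 ≤ a1+a2=32.725 → R2 fires; Q=11 A=6 P=10
Draw 8: a1=22.140, a2=12.430, a3=2.772, a0=37.342; τ=−ln(0.2400)/37.342=0.038 → t=0.160; u2·a0=0.8075·37.342=30.154; a1=22.140 < 30.154 ≤ a1+a2=34.570 → R2 fires; Q=12 A=7 P=9
Draw 9: a1=23.247, a2=12.204, a3=3.024, a0=38.475; τ=−ln(0.0292)/38.475=0.092 → t=0.251; u2·a0=0.2137·38.475=8.222 ≤ a1=23.247 → R1 fires; Q=13 A=6 P=10
Draw 10: a1=22.140, a2=14.690, a3=3.276, a0=40.106; τ=−ln(0.0642)/40.106=0.068 → t=0.320 > T=0.28: stop.
Read off A at T=0.28: 6

A at T = 6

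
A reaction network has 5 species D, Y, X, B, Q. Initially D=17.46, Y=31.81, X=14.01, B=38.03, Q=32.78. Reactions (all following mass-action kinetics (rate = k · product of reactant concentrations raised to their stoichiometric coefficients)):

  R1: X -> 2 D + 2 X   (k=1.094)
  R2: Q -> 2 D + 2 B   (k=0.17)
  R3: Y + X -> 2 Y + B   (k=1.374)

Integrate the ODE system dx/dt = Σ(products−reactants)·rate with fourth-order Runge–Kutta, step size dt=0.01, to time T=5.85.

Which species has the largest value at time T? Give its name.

RK4 with dt=0.01: 585 steps to T=5.85. Trajectory (selected grid times):
t=0.00: D=17.46 Y=31.81 X=14.01 B=38.03 Q=32.78
t=0.65: D=24.91 Y=46.12 X=0.00 B=59.19 Q=29.35
t=1.30: D=31.05 Y=46.12 X=0.00 B=65.34 Q=26.28
t=1.95: D=36.55 Y=46.12 X=0.00 B=70.83 Q=23.53
t=2.60: D=41.47 Y=46.12 X=0.00 B=75.76 Q=21.07
t=3.25: D=45.88 Y=46.12 X=0.00 B=80.17 Q=18.87
t=3.90: D=49.83 Y=46.12 X=0.00 B=84.11 Q=16.89
t=4.55: D=53.36 Y=46.12 X=0.00 B=87.65 Q=15.12
t=5.20: D=56.53 Y=46.12 X=0.00 B=90.81 Q=13.54
t=5.85: D=59.36 Y=46.12 X=0.00 B=93.64 Q=12.13
At T=5.85: D=59.36 Y=46.12 X=0.00 B=93.64 Q=12.13; the largest is B.

Dominant species at T: B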